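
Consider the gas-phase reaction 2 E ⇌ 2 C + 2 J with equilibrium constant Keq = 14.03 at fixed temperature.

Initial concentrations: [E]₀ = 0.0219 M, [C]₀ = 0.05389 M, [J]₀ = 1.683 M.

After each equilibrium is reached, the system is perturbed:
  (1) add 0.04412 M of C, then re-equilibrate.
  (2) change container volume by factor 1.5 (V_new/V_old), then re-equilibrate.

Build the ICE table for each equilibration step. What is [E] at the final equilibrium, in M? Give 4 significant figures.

Q₀ = 17.15 vs Keq = 14.03 ⇒ Q>K, reverse
Step 1:
                    E           C           J
  Initial      0.0219     0.05389       1.683
  Change     0.001581   -0.001581   -0.001581
  Equil       0.02348     0.05231       1.681
  solve Keq expr → x = -7.9063e-04; check Q = 14.03
Then add 0.04412 M of C.
Step 2:
                    E           C           J
  Initial     0.02348     0.09643       1.681
  Change      0.01346    -0.01346    -0.01346
  Equil       0.03694     0.08297       1.668
  solve Keq expr → x = -0.006732; check Q = 14.03
Then change container volume by factor 1.5 (V_new/V_old).
Step 3:
                    E           C           J
  Initial     0.02463     0.05531       1.112
  Change    -0.006251    0.006251    0.006251
  Equil       0.01838     0.06156       1.118
  solve Keq expr → x = 0.003126; check Q = 14.03

[E]_eq = 0.01838 M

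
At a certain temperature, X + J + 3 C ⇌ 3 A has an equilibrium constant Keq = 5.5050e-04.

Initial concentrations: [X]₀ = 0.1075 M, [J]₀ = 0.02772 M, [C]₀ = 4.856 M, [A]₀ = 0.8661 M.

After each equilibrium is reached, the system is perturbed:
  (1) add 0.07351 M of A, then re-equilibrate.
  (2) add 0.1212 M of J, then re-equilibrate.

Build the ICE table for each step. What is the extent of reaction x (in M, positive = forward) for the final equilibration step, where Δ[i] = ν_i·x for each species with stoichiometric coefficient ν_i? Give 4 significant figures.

x = 0.007712 M

Q₀ = 1.904 vs Keq = 5.5050e-04 ⇒ Q>K, reverse
Step 1:
                   X          J          C          A
  init        0.1075    0.02772      4.856     0.8661
  Δ           0.2229     0.2229     0.6687    -0.6687
  eq          0.3304     0.2506      5.525     0.1974
  solve Keq expr → x = -0.2229; check Q = 5.5050e-04
Then add 0.07351 M of A.
Step 2:
                   X          J          C          A
  init        0.3304     0.2506      5.525     0.2709
  Δ           0.0206     0.0206     0.0618    -0.0618
  eq           0.351     0.2712      5.587     0.2091
  solve Keq expr → x = -0.0206; check Q = 5.5050e-04
Then add 0.1212 M of J.
Step 3:
                   X          J          C          A
  init         0.351     0.3924      5.587     0.2091
  Δ        -0.007712  -0.007712   -0.02314    0.02314
  eq          0.3433     0.3847      5.563     0.2322
  solve Keq expr → x = 0.007712; check Q = 5.5050e-04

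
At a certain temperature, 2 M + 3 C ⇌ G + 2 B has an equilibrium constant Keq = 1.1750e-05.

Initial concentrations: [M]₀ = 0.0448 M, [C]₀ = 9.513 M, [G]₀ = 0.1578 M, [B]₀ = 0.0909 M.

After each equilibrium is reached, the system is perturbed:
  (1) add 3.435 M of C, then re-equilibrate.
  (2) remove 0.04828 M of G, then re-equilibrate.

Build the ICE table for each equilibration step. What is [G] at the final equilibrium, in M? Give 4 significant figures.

[G]_eq = 0.08794 M

Q₀ = 7.5462e-04 vs Keq = 1.1750e-05 ⇒ Q>K, reverse
Step 1:
                   M          C          G          B
  Initial     0.0448      9.513     0.1578     0.0909
  Change     0.06074    0.09111   -0.03037   -0.06074
  Equil       0.1055      9.604     0.1274    0.03016
  solve Keq expr → x = -0.03037; check Q = 1.1750e-05
Then add 3.435 M of C.
Step 2:
                   M          C          G          B
  Initial     0.1055      13.04     0.1274    0.03016
  Change     -0.0114    -0.0171   0.005698     0.0114
  Equil      0.09414      13.02     0.1331    0.04156
  solve Keq expr → x = 0.005698; check Q = 1.1750e-05
Then remove 0.04828 M of G.
Step 3:
                   M          C          G          B
  Initial    0.09414      13.02    0.08485    0.04156
  Change   -0.006172  -0.009259   0.003086   0.006172
  Equil      0.08797      13.01    0.08794    0.04773
  solve Keq expr → x = 0.003086; check Q = 1.1750e-05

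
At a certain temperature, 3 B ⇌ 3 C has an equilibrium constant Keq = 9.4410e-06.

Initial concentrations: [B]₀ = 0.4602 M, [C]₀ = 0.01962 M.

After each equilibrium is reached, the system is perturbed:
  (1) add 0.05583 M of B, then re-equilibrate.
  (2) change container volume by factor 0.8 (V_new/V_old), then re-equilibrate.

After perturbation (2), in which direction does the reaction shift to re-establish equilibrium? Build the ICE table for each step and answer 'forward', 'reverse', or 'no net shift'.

Q₀ = 7.7492e-05 vs Keq = 9.4410e-06 ⇒ Q>K, reverse
Step 1:
                   B          C
  Initial     0.4602    0.01962
  Change    0.009689  -0.009689
  Equil       0.4699   0.009931
  solve Keq expr → x = -0.00323; check Q = 9.4410e-06
Then add 0.05583 M of B.
Step 2:
                   B          C
  Initial     0.5257   0.009931
  Change   -0.001156   0.001156
  Equil       0.5246    0.01109
  solve Keq expr → x = 3.8518e-04; check Q = 9.4410e-06
Then change container volume by factor 0.8 (V_new/V_old).
Step 3:
                   B          C
  Initial     0.6557    0.01386
  Change           0          0
  Equil       0.6557    0.01386
  solve Keq expr → x = 0; check Q = 9.4410e-06

Direction: no net shift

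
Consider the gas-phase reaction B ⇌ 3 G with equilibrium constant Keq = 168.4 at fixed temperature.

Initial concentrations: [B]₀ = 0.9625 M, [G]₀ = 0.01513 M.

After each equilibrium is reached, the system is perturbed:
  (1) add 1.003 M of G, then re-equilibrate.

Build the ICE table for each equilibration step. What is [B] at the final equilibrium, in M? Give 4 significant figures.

Q₀ = 3.5985e-06 vs Keq = 168.4 ⇒ Q<K, forward
Step 1:
                   B          G
  init        0.9625    0.01513
  Δ          -0.8591      2.577
  eq          0.1034      2.592
  solve Keq expr → x = 0.8591; check Q = 168.4
Then add 1.003 M of G.
Step 2:
                   B          G
  init        0.1034      3.595
  Δ           0.1057    -0.3172
  eq          0.2092      3.278
  solve Keq expr → x = -0.1057; check Q = 168.4

[B]_eq = 0.2092 M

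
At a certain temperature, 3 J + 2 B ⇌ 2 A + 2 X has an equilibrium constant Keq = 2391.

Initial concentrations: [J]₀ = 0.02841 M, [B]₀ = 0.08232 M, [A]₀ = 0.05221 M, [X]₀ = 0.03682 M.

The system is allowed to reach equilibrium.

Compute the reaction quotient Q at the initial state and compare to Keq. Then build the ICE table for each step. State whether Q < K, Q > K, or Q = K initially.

Q₀ = 23.78 vs Keq = 2391 ⇒ Q<K, forward
Step 1:
                  J         B         A         X
  init      0.02841   0.08232   0.05221   0.03682
  Δ        -0.01883  -0.01255   0.01255   0.01255
  eq       0.009578   0.06977   0.06476   0.04937
  solve Keq expr → x = 0.006277; check Q = 2391

Q₀ = 23.78; Q < K (proceeds forward)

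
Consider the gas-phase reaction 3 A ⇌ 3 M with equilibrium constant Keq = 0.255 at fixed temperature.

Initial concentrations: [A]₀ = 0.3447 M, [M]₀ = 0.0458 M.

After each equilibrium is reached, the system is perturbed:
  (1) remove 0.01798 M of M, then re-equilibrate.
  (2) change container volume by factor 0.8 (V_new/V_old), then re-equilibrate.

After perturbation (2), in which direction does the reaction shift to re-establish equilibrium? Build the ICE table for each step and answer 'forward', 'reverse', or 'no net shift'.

Q₀ = 0.002346 vs Keq = 0.255 ⇒ Q<K, forward
Step 1:
                   A          M
  init        0.3447     0.0458
  Δ          -0.1057     0.1057
  eq           0.239     0.1515
  solve Keq expr → x = 0.03525; check Q = 0.255
Then remove 0.01798 M of M.
Step 2:
                   A          M
  init         0.239     0.1336
  Δ           -0.011      0.011
  eq           0.228     0.1446
  solve Keq expr → x = 0.003668; check Q = 0.255
Then change container volume by factor 0.8 (V_new/V_old).
Step 3:
                   A          M
  init         0.285     0.1807
  Δ                0          0
  eq           0.285     0.1807
  solve Keq expr → x = 0; check Q = 0.255

Direction: no net shift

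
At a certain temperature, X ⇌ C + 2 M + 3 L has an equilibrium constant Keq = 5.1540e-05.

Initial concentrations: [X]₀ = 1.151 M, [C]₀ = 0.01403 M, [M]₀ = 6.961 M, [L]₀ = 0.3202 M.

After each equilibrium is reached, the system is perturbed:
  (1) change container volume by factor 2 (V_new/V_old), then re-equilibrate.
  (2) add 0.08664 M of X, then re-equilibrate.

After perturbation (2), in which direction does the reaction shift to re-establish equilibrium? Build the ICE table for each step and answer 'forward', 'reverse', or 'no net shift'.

Q₀ = 0.01939 vs Keq = 5.1540e-05 ⇒ Q>K, reverse
Step 1:
                  X         C         M         L
  Initial     1.151   0.01403     6.961    0.3202
  Change    0.01397  -0.01397  -0.02794  -0.04192
  Equil       1.165 5.7962e-05     6.933    0.2783
  solve Keq expr → x = -0.01397; check Q = 5.1540e-05
Then change container volume by factor 2 (V_new/V_old).
Step 2:
                  X         C         M         L
  Initial    0.5825 2.8981e-05     3.467    0.1391
  Change  -8.4726e-04 8.4726e-04  0.001695  0.002542
  Equil      0.5816 8.7624e-04     3.468    0.1417
  solve Keq expr → x = 8.4726e-04; check Q = 5.1540e-05
Then add 0.08664 M of X.
Step 3:
                  X         C         M         L
  Initial    0.6683 8.7624e-04     3.468    0.1417
  Change  -1.2241e-04 1.2241e-04 2.4482e-04 3.6723e-04
  Equil      0.6682 9.9865e-04     3.468    0.1421
  solve Keq expr → x = 1.2241e-04; check Q = 5.1540e-05

Direction: forward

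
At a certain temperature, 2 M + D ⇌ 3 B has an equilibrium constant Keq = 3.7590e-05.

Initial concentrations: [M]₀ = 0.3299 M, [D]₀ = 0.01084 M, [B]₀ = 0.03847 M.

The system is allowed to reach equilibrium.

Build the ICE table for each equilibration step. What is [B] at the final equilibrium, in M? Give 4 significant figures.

[B]_eq = 0.00469 M

Q₀ = 0.04826 vs Keq = 3.7590e-05 ⇒ Q>K, reverse
Step 1:
                  M         D         B
  init       0.3299   0.01084   0.03847
  Δ         0.02252   0.01126  -0.03378
  eq         0.3524    0.0221   0.00469
  solve Keq expr → x = -0.01126; check Q = 3.7590e-05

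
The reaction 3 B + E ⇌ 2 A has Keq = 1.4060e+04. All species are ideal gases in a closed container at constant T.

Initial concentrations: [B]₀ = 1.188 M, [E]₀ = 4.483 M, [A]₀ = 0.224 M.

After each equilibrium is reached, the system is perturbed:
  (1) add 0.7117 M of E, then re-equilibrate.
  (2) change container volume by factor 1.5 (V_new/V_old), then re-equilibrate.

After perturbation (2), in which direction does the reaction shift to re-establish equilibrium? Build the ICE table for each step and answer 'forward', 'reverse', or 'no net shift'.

Direction: reverse

Q₀ = 0.006675 vs Keq = 1.4060e+04 ⇒ Q<K, forward
Step 1:
                   B          E          A
  I            1.188      4.483      0.224
  C           -1.162    -0.3874     0.7748
  E          0.02587      4.096     0.9988
  solve Keq expr → x = 0.3874; check Q = 1.4060e+04
Then add 0.7117 M of E.
Step 2:
                   B          E          A
  I          0.02587      4.807     0.9988
  C         -0.00133 -4.4345e-04 8.8690e-04
  E          0.02454      4.807     0.9996
  solve Keq expr → x = 4.4345e-04; check Q = 1.4060e+04
Then change container volume by factor 1.5 (V_new/V_old).
Step 3:
                   B          E          A
  I          0.01636      3.205     0.6664
  C         0.005003   0.001668  -0.003335
  E          0.02137      3.206     0.6631
  solve Keq expr → x = -0.001668; check Q = 1.4060e+04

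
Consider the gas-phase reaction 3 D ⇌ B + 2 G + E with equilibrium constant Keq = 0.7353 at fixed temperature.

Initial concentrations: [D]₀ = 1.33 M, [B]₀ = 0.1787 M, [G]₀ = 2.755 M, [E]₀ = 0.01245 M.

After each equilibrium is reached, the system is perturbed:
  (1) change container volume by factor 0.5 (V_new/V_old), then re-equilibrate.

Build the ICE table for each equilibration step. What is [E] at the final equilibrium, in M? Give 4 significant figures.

Q₀ = 0.007178 vs Keq = 0.7353 ⇒ Q<K, forward
Step 1:
                  D         B         G         E
  I            1.33    0.1787     2.755   0.01245
  C         -0.4508    0.1503    0.3005    0.1503
  E          0.8792     0.329     3.056    0.1627
  solve Keq expr → x = 0.1503; check Q = 0.7353
Then change container volume by factor 0.5 (V_new/V_old).
Step 2:
                  D         B         G         E
  I           1.758    0.6579     6.111    0.3254
  C          0.1972  -0.06572   -0.1314  -0.06572
  E           1.956    0.5922      5.98    0.2597
  solve Keq expr → x = -0.06572; check Q = 0.7353

[E]_eq = 0.2597 M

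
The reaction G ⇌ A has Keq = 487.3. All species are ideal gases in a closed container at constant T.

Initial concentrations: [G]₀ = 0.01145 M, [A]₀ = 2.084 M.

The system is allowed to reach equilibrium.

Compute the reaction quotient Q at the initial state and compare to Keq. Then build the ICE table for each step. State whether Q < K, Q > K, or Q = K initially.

Q₀ = 182; Q < K (proceeds forward)

Q₀ = 182 vs Keq = 487.3 ⇒ Q<K, forward
Step 1:
                  G         A
  Initial   0.01145     2.084
  Change  -0.007159  0.007159
  Equil    0.004291     2.091
  solve Keq expr → x = 0.007159; check Q = 487.3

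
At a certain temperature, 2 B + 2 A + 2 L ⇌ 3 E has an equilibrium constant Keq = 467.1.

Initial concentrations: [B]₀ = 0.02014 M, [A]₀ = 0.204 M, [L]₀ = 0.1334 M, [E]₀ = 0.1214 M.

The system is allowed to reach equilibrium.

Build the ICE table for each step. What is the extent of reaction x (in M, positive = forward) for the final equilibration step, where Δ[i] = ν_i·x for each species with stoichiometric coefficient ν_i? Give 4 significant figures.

x = -0.009375 M

Q₀ = 5956 vs Keq = 467.1 ⇒ Q>K, reverse
Step 1:
                   B          A          L          E
  init       0.02014      0.204     0.1334     0.1214
  Δ          0.01875    0.01875    0.01875   -0.02813
  eq         0.03889     0.2228     0.1522    0.09327
  solve Keq expr → x = -0.009375; check Q = 467.1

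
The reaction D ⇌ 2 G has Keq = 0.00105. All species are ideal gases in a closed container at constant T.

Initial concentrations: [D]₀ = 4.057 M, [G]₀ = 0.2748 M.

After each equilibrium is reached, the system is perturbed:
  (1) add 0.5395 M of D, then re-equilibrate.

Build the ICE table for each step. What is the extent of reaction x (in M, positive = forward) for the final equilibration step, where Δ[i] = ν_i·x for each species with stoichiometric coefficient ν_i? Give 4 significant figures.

Q₀ = 0.01861 vs Keq = 0.00105 ⇒ Q>K, reverse
Step 1:
                  D         G
  Initial     4.057    0.2748
  Change     0.1043   -0.2087
  Equil       4.161    0.0661
  solve Keq expr → x = -0.1043; check Q = 0.00105
Then add 0.5395 M of D.
Step 2:
                  D         G
  Initial     4.701    0.0661
  Change  -0.002069  0.004139
  Equil       4.699   0.07024
  solve Keq expr → x = 0.002069; check Q = 0.00105

x = 0.002069 M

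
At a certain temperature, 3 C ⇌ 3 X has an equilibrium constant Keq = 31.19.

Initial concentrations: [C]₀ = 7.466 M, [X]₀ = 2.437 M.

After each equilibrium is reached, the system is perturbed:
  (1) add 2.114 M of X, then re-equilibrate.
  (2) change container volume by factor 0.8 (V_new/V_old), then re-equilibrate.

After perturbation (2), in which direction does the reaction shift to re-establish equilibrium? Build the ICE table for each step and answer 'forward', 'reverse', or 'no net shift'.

Q₀ = 0.03478 vs Keq = 31.19 ⇒ Q<K, forward
Step 1:
                    C           X
  I             7.466       2.437
  C            -5.078       5.078
  E             2.388       7.515
  solve Keq expr → x = 1.693; check Q = 31.19
Then add 2.114 M of X.
Step 2:
                    C           X
  I             2.388       9.629
  C            0.5097     -0.5097
  E             2.897        9.12
  solve Keq expr → x = -0.1699; check Q = 31.19
Then change container volume by factor 0.8 (V_new/V_old).
Step 3:
                    C           X
  I             3.622        11.4
  C                 0           0
  E             3.622        11.4
  solve Keq expr → x = 0; check Q = 31.19

Direction: no net shift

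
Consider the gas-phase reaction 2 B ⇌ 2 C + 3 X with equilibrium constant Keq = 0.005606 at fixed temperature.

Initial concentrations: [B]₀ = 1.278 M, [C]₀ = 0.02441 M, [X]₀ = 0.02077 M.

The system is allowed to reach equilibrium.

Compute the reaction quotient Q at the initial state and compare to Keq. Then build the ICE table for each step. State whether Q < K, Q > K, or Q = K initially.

Q₀ = 3.2688e-09; Q < K (proceeds forward)

Q₀ = 3.2688e-09 vs Keq = 0.005606 ⇒ Q<K, forward
Step 1:
                  B         C         X
  Initial     1.278   0.02441   0.02077
  Change    -0.2618    0.2618    0.3927
  Equil       1.016    0.2862    0.4135
  solve Keq expr → x = 0.1309; check Q = 0.005606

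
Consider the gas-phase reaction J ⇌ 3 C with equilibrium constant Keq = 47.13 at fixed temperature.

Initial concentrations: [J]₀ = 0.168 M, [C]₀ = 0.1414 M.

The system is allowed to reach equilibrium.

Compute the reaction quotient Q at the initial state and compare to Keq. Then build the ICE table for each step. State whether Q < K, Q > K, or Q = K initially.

Q₀ = 0.01683; Q < K (proceeds forward)

Q₀ = 0.01683 vs Keq = 47.13 ⇒ Q<K, forward
Step 1:
                  J         C
  Initial     0.168    0.1414
  Change    -0.1627    0.4881
  Equil    0.005293    0.6295
  solve Keq expr → x = 0.1627; check Q = 47.13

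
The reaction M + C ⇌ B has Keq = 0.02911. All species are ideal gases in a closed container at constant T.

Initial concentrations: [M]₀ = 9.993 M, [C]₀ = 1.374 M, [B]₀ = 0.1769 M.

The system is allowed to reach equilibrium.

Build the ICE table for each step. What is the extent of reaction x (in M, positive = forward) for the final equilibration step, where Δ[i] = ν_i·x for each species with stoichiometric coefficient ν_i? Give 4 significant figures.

Q₀ = 0.01288 vs Keq = 0.02911 ⇒ Q<K, forward
Step 1:
                  M         C         B
  I           9.993     1.374    0.1769
  C          -0.168    -0.168     0.168
  E           9.825     1.206    0.3449
  solve Keq expr → x = 0.168; check Q = 0.02911

x = 0.168 M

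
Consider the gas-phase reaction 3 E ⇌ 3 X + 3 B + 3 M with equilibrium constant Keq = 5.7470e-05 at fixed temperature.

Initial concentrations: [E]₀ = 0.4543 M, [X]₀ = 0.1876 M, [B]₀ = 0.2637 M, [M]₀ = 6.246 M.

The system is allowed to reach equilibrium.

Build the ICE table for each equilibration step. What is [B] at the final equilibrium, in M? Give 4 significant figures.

[B]_eq = 0.1108 M

Q₀ = 0.3146 vs Keq = 5.7470e-05 ⇒ Q>K, reverse
Step 1:
                  E         X         B         M
  Initial    0.4543    0.1876    0.2637     6.246
  Change     0.1529   -0.1529   -0.1529   -0.1529
  Equil      0.6072   0.03471    0.1108     6.093
  solve Keq expr → x = -0.05096; check Q = 5.7470e-05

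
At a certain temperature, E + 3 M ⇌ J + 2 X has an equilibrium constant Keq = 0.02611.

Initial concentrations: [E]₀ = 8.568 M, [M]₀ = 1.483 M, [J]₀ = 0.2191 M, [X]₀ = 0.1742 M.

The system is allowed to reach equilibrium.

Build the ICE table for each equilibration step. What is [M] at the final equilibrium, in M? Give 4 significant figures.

Q₀ = 2.3792e-04 vs Keq = 0.02611 ⇒ Q<K, forward
Step 1:
                   E          M          J          X
  I            8.568      1.483     0.2191     0.1742
  C          -0.2043    -0.6129     0.2043     0.4086
  E            8.364     0.8701     0.4234     0.5828
  solve Keq expr → x = 0.2043; check Q = 0.02611

[M]_eq = 0.8701 M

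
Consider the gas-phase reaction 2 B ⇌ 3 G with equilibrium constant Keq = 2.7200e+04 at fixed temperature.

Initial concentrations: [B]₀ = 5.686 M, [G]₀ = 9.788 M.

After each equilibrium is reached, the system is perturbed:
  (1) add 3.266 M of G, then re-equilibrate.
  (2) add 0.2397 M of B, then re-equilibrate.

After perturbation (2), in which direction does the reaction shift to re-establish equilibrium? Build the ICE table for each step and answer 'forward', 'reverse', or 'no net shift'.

Direction: forward

Q₀ = 29 vs Keq = 2.7200e+04 ⇒ Q<K, forward
Step 1:
                   B          G
  Initial      5.686      9.788
  Change      -5.237      7.855
  Equil       0.4493      17.64
  solve Keq expr → x = 2.618; check Q = 2.7200e+04
Then add 3.266 M of G.
Step 2:
                   B          G
  Initial     0.4493      20.91
  Change      0.1227    -0.1841
  Equil       0.5721      20.72
  solve Keq expr → x = -0.06137; check Q = 2.7200e+04
Then add 0.2397 M of B.
Step 3:
                   B          G
  Initial     0.8118      20.72
  Change     -0.2256     0.3384
  Equil       0.5861      21.06
  solve Keq expr → x = 0.1128; check Q = 2.7200e+04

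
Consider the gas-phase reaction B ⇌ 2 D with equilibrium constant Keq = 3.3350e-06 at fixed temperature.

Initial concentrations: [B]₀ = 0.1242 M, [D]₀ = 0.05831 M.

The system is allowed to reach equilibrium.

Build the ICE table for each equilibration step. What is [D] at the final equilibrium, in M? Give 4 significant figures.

Q₀ = 0.02738 vs Keq = 3.3350e-06 ⇒ Q>K, reverse
Step 1:
                    B           D
  Initial      0.1242     0.05831
  Change       0.0288     -0.0576
  Equil         0.153  7.1432e-04
  solve Keq expr → x = -0.0288; check Q = 3.3350e-06

[D]_eq = 7.1432e-04 M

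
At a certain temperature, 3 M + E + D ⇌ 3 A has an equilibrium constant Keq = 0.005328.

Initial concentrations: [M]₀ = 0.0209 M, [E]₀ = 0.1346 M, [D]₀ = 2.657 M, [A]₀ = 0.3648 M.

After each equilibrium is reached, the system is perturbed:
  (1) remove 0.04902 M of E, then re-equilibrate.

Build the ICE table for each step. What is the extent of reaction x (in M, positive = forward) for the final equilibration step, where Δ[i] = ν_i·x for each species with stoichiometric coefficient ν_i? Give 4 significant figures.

x = -0.001067 M

Q₀ = 1.4869e+04 vs Keq = 0.005328 ⇒ Q>K, reverse
Step 1:
                  M         E         D         A
  I          0.0209    0.1346     2.657    0.3648
  C          0.3139    0.1046    0.1046   -0.3139
  E          0.3348    0.2392     2.762   0.05093
  solve Keq expr → x = -0.1046; check Q = 0.005328
Then remove 0.04902 M of E.
Step 2:
                  M         E         D         A
  I          0.3348    0.1902     2.762   0.05093
  C        0.003201  0.001067  0.001067 -0.003201
  E           0.338    0.1913     2.763   0.04772
  solve Keq expr → x = -0.001067; check Q = 0.005328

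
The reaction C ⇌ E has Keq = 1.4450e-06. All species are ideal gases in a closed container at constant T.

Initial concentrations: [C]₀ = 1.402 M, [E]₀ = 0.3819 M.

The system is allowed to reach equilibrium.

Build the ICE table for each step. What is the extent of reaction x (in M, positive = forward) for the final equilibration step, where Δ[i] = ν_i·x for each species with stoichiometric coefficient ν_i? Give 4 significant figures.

Q₀ = 0.2724 vs Keq = 1.4450e-06 ⇒ Q>K, reverse
Step 1:
                  C         E
  init        1.402    0.3819
  Δ          0.3819   -0.3819
  eq          1.784 2.5777e-06
  solve Keq expr → x = -0.3819; check Q = 1.4450e-06

x = -0.3819 M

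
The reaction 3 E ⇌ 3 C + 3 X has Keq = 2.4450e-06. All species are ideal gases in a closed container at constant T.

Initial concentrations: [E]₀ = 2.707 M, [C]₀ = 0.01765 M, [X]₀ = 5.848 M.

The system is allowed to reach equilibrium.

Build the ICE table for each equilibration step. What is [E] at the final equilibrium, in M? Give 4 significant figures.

[E]_eq = 2.718 M

Q₀ = 5.5436e-05 vs Keq = 2.4450e-06 ⇒ Q>K, reverse
Step 1:
                    E           C           X
  Initial       2.707     0.01765       5.848
  Change      0.01138    -0.01138    -0.01138
  Equil         2.718    0.006274       5.837
  solve Keq expr → x = -0.003792; check Q = 2.4450e-06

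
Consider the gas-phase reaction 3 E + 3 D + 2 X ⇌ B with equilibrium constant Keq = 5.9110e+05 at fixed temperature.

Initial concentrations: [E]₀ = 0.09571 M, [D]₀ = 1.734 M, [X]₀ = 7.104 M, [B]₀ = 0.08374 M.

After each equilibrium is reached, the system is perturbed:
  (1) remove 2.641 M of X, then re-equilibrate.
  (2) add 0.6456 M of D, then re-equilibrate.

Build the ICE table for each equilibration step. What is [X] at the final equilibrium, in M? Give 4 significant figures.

Q₀ = 0.363 vs Keq = 5.9110e+05 ⇒ Q<K, forward
Step 1:
                  E         D         X         B
  init      0.09571     1.734     7.104   0.08374
  Δ        -0.09475  -0.09475  -0.06316   0.03158
  eq      9.6314e-04     1.639     7.041    0.1153
  solve Keq expr → x = 0.03158; check Q = 5.9110e+05
Then remove 2.641 M of X.
Step 2:
                  E         D         X         B
  init    9.6314e-04     1.639       4.4    0.1153
  Δ       3.5377e-04 3.5377e-04 2.3585e-04 -1.1792e-04
  eq       0.001317      1.64       4.4    0.1152
  solve Keq expr → x = -1.1792e-04; check Q = 5.9110e+05
Then add 0.6456 M of D.
Step 3:
                  E         D         X         B
  init     0.001317     2.285       4.4    0.1152
  Δ       -3.7152e-04 -3.7152e-04 -2.4768e-04 1.2384e-04
  eq      9.4539e-04     2.285       4.4    0.1153
  solve Keq expr → x = 1.2384e-04; check Q = 5.9110e+05

[X]_eq = 4.4 M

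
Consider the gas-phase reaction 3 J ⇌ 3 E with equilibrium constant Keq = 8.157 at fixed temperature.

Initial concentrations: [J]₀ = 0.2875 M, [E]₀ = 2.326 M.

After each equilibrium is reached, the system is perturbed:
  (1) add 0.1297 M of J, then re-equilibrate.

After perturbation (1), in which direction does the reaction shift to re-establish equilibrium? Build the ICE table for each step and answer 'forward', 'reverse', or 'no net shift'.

Direction: forward

Q₀ = 529.6 vs Keq = 8.157 ⇒ Q>K, reverse
Step 1:
                   J          E
  I           0.2875      2.326
  C           0.5799    -0.5799
  E           0.8674      1.746
  solve Keq expr → x = -0.1933; check Q = 8.157
Then add 0.1297 M of J.
Step 2:
                   J          E
  I           0.9971      1.746
  C         -0.08665    0.08665
  E           0.9105      1.833
  solve Keq expr → x = 0.02888; check Q = 8.157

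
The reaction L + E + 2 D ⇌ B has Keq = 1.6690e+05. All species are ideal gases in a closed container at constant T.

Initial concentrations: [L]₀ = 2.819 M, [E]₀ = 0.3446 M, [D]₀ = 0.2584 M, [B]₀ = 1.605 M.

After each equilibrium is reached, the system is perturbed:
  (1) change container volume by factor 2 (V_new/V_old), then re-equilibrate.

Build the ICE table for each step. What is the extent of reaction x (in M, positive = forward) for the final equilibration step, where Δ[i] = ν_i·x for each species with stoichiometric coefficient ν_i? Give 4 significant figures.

x = -0.001894 M

Q₀ = 24.74 vs Keq = 1.6690e+05 ⇒ Q<K, forward
Step 1:
                  L         E         D         B
  init        2.819    0.3446    0.2584     1.605
  Δ         -0.1271   -0.1271   -0.2542    0.1271
  eq          2.692    0.2175   0.00421     1.732
  solve Keq expr → x = 0.1271; check Q = 1.6690e+05
Then change container volume by factor 2 (V_new/V_old).
Step 2:
                  L         E         D         B
  init        1.346    0.1088  0.002105     0.866
  Δ        0.001894  0.001894  0.003787 -0.001894
  eq          1.348    0.1106  0.005892    0.8642
  solve Keq expr → x = -0.001894; check Q = 1.6690e+05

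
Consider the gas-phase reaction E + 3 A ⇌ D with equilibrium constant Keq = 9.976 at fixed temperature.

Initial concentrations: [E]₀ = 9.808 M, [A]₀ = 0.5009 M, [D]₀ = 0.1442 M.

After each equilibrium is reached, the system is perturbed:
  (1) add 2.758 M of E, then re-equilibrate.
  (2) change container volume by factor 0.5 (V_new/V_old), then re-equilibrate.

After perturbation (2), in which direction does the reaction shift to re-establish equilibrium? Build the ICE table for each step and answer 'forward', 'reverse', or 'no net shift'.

Q₀ = 0.117 vs Keq = 9.976 ⇒ Q<K, forward
Step 1:
                  E         A         D
  Initial     9.808    0.5009    0.1442
  Change    -0.1203    -0.361    0.1203
  Equil       9.688    0.1399    0.2645
  solve Keq expr → x = 0.1203; check Q = 9.976
Then add 2.758 M of E.
Step 2:
                  E         A         D
  Initial     12.45    0.1399    0.2645
  Change  -0.003541  -0.01062  0.003541
  Equil       12.44    0.1293    0.2681
  solve Keq expr → x = 0.003541; check Q = 9.976
Then change container volume by factor 0.5 (V_new/V_old).
Step 3:
                  E         A         D
  Initial     24.88    0.2585    0.5362
  Change   -0.04197   -0.1259   0.04197
  Equil       24.84    0.1326    0.5781
  solve Keq expr → x = 0.04197; check Q = 9.976

Direction: forward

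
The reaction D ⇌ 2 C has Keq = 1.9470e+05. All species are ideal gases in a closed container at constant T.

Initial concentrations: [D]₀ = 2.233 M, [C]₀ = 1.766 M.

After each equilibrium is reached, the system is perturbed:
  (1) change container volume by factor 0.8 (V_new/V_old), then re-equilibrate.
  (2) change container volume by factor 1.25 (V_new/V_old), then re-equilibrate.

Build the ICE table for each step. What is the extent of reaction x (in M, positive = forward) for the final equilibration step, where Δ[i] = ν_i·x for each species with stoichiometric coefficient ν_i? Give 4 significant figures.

Q₀ = 1.397 vs Keq = 1.9470e+05 ⇒ Q<K, forward
Step 1:
                    D           C
  I             2.233       1.766
  C            -2.233       4.466
  E        1.9945e-04       6.232
  solve Keq expr → x = 2.233; check Q = 1.9470e+05
Then change container volume by factor 0.8 (V_new/V_old).
Step 2:
                    D           C
  I        2.4931e-04        7.79
  C        6.2318e-05 -1.2464e-04
  E        3.1163e-04       7.789
  solve Keq expr → x = -6.2318e-05; check Q = 1.9470e+05
Then change container volume by factor 1.25 (V_new/V_old).
Step 3:
                    D           C
  I        2.4930e-04       6.232
  C       -4.9854e-05  9.9709e-05
  E        1.9945e-04       6.232
  solve Keq expr → x = 4.9854e-05; check Q = 1.9470e+05

x = 4.9854e-05 M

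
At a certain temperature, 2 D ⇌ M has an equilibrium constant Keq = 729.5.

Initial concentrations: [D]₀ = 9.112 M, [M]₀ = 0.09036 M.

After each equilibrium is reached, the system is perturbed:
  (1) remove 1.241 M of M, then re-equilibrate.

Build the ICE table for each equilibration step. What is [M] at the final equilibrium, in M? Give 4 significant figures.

Q₀ = 0.001088 vs Keq = 729.5 ⇒ Q<K, forward
Step 1:
                    D           M
  Initial       9.112     0.09036
  Change       -9.033       4.516
  Equil       0.07947       4.607
  solve Keq expr → x = 4.516; check Q = 729.5
Then remove 1.241 M of M.
Step 2:
                    D           M
  Initial     0.07947       3.366
  Change     -0.01148    0.005742
  Equil       0.06798       3.371
  solve Keq expr → x = 0.005742; check Q = 729.5

[M]_eq = 3.371 M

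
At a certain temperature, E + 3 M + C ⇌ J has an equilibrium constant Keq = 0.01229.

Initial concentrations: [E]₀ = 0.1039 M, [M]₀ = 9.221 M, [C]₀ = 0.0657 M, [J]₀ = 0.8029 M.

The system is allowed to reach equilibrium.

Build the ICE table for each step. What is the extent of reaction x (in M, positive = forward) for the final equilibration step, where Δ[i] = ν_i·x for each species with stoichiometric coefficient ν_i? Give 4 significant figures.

Q₀ = 0.15 vs Keq = 0.01229 ⇒ Q>K, reverse
Step 1:
                  E         M         C         J
  I          0.1039     9.221    0.0657    0.8029
  C          0.1564    0.4692    0.1564   -0.1564
  E          0.2603      9.69    0.2221    0.6465
  solve Keq expr → x = -0.1564; check Q = 0.01229

x = -0.1564 M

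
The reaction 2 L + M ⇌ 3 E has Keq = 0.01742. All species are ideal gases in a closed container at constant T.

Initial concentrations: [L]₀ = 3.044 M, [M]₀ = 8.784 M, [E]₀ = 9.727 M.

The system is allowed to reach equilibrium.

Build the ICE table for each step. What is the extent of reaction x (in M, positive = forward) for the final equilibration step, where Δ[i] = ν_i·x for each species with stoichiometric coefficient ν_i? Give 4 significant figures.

Q₀ = 11.31 vs Keq = 0.01742 ⇒ Q>K, reverse
Step 1:
                  L         M         E
  Initial     3.044     8.784     9.727
  Change      4.938     2.469    -7.407
  Equil       7.982     11.25      2.32
  solve Keq expr → x = -2.469; check Q = 0.01742

x = -2.469 M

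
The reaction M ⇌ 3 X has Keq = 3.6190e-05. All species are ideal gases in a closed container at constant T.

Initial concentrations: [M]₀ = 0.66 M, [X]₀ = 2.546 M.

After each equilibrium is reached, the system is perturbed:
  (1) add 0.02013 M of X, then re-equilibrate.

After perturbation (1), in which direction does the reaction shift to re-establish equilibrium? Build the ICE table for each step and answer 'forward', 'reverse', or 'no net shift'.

Q₀ = 25.01 vs Keq = 3.6190e-05 ⇒ Q>K, reverse
Step 1:
                  M         X
  I            0.66     2.546
  C          0.8361    -2.508
  E           1.496   0.03783
  solve Keq expr → x = -0.8361; check Q = 3.6190e-05
Then add 0.02013 M of X.
Step 2:
                  M         X
  I           1.496   0.05796
  C        0.006691  -0.02007
  E           1.503   0.03789
  solve Keq expr → x = -0.006691; check Q = 3.6190e-05

Direction: reverse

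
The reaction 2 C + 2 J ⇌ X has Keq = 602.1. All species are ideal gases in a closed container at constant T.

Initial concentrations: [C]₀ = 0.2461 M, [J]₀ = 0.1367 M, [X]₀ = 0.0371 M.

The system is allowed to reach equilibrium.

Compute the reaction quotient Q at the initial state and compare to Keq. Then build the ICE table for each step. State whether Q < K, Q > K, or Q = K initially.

Q₀ = 32.78; Q < K (proceeds forward)

Q₀ = 32.78 vs Keq = 602.1 ⇒ Q<K, forward
Step 1:
                    C           J           X
  init         0.2461      0.1367      0.0371
  Δ          -0.07289    -0.07289     0.03645
  eq           0.1732     0.06381     0.07355
  solve Keq expr → x = 0.03645; check Q = 602.1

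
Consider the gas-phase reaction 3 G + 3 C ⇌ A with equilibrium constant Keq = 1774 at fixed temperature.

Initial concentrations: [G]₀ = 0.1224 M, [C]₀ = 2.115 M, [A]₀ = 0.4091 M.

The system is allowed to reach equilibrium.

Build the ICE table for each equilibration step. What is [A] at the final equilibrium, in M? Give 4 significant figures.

[A]_eq = 0.4396 M

Q₀ = 23.58 vs Keq = 1774 ⇒ Q<K, forward
Step 1:
                    G           C           A
  Initial      0.1224       2.115      0.4091
  Change     -0.09136    -0.09136     0.03045
  Equil       0.03104       2.024      0.4396
  solve Keq expr → x = 0.03045; check Q = 1774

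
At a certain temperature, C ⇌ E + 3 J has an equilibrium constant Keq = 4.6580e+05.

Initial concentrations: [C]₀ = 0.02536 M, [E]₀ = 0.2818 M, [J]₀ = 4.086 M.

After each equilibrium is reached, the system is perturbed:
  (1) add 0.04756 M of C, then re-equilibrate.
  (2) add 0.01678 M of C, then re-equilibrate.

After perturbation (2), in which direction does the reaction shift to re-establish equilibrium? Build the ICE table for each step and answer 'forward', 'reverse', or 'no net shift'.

Direction: forward

Q₀ = 758 vs Keq = 4.6580e+05 ⇒ Q<K, forward
Step 1:
                    C           E           J
  I           0.02536      0.2818       4.086
  C          -0.02531     0.02531     0.07594
  E        4.7532e-05      0.3071       4.162
  solve Keq expr → x = 0.02531; check Q = 4.6580e+05
Then add 0.04756 M of C.
Step 2:
                    C           E           J
  I           0.04761      0.3071       4.162
  C          -0.04755     0.04755      0.1426
  E        6.0730e-05      0.3547       4.305
  solve Keq expr → x = 0.04755; check Q = 4.6580e+05
Then add 0.01678 M of C.
Step 3:
                    C           E           J
  I           0.01684      0.3547       4.305
  C          -0.01677     0.01677     0.05032
  E        6.5859e-05      0.3714       4.355
  solve Keq expr → x = 0.01677; check Q = 4.6580e+05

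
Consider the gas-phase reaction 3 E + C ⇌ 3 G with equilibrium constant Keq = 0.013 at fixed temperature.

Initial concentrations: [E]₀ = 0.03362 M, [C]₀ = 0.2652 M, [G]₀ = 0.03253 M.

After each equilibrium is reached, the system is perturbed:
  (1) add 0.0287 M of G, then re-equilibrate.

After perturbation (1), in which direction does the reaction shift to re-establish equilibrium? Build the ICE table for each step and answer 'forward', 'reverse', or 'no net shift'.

Direction: reverse

Q₀ = 3.416 vs Keq = 0.013 ⇒ Q>K, reverse
Step 1:
                    E           C           G
  Initial     0.03362      0.2652     0.03253
  Change      0.02377    0.007925    -0.02377
  Equil       0.05739      0.2731    0.008756
  solve Keq expr → x = -0.007925; check Q = 0.013
Then add 0.0287 M of G.
Step 2:
                    E           C           G
  Initial     0.05739      0.2731     0.03746
  Change      0.02479    0.008264    -0.02479
  Equil       0.08219      0.2814     0.01266
  solve Keq expr → x = -0.008264; check Q = 0.013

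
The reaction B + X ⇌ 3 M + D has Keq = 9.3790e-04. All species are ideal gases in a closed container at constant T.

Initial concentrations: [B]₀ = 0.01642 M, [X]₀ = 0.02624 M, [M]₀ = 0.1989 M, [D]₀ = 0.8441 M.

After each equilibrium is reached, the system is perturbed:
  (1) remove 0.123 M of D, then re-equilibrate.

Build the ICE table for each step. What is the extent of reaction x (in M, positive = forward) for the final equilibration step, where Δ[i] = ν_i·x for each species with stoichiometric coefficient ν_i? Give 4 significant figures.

Q₀ = 15.42 vs Keq = 9.3790e-04 ⇒ Q>K, reverse
Step 1:
                    B           X           M           D
  init        0.01642     0.02624      0.1989      0.8441
  Δ           0.05968     0.05968     -0.1791    -0.05968
  eq           0.0761     0.08592     0.01985      0.7844
  solve Keq expr → x = -0.05968; check Q = 9.3790e-04
Then remove 0.123 M of D.
Step 2:
                    B           X           M           D
  init         0.0761     0.08592     0.01985      0.6614
  Δ       -3.6464e-04 -3.6464e-04    0.001094  3.6464e-04
  eq          0.07574     0.08556     0.02094      0.6618
  solve Keq expr → x = 3.6464e-04; check Q = 9.3790e-04

x = 3.6464e-04 M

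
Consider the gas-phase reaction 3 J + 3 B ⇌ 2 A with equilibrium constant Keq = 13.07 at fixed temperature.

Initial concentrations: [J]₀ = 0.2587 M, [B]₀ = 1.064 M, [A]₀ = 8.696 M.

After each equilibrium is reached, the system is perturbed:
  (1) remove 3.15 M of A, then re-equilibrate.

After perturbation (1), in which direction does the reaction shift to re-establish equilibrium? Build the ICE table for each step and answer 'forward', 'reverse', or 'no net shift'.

Direction: forward

Q₀ = 3626 vs Keq = 13.07 ⇒ Q>K, reverse
Step 1:
                  J         B         A
  I          0.2587     1.064     8.696
  C          0.7139    0.7139   -0.4759
  E          0.9726     1.778      8.22
  solve Keq expr → x = -0.238; check Q = 13.07
Then remove 3.15 M of A.
Step 2:
                  J         B         A
  I          0.9726     1.778      5.07
  C         -0.1775   -0.1775    0.1184
  E           0.795       1.6     5.188
  solve Keq expr → x = 0.05918; check Q = 13.07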